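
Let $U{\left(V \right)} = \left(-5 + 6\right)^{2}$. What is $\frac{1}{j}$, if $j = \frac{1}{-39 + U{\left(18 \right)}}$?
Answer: $-38$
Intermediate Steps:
$U{\left(V \right)} = 1$ ($U{\left(V \right)} = 1^{2} = 1$)
$j = - \frac{1}{38}$ ($j = \frac{1}{-39 + 1} = \frac{1}{-38} = - \frac{1}{38} \approx -0.026316$)
$\frac{1}{j} = \frac{1}{- \frac{1}{38}} = -38$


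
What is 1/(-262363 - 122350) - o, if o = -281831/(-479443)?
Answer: -108424528946/184447954859 ≈ -0.58783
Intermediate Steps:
o = 281831/479443 (o = -281831*(-1/479443) = 281831/479443 ≈ 0.58783)
1/(-262363 - 122350) - o = 1/(-262363 - 122350) - 1*281831/479443 = 1/(-384713) - 281831/479443 = -1/384713 - 281831/479443 = -108424528946/184447954859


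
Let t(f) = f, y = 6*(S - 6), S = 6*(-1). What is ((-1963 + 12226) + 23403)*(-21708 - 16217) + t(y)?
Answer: -1276783122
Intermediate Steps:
S = -6
y = -72 (y = 6*(-6 - 6) = 6*(-12) = -72)
((-1963 + 12226) + 23403)*(-21708 - 16217) + t(y) = ((-1963 + 12226) + 23403)*(-21708 - 16217) - 72 = (10263 + 23403)*(-37925) - 72 = 33666*(-37925) - 72 = -1276783050 - 72 = -1276783122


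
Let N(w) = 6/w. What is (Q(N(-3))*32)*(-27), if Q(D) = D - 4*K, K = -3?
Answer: -8640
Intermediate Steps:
Q(D) = 12 + D (Q(D) = D - 4*(-3) = D + 12 = 12 + D)
(Q(N(-3))*32)*(-27) = ((12 + 6/(-3))*32)*(-27) = ((12 + 6*(-⅓))*32)*(-27) = ((12 - 2)*32)*(-27) = (10*32)*(-27) = 320*(-27) = -8640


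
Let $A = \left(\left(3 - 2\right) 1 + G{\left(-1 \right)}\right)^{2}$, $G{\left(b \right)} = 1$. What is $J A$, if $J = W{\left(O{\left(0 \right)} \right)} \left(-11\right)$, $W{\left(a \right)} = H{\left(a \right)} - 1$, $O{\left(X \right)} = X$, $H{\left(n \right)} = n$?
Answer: $44$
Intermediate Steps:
$W{\left(a \right)} = -1 + a$ ($W{\left(a \right)} = a - 1 = -1 + a$)
$J = 11$ ($J = \left(-1 + 0\right) \left(-11\right) = \left(-1\right) \left(-11\right) = 11$)
$A = 4$ ($A = \left(\left(3 - 2\right) 1 + 1\right)^{2} = \left(1 \cdot 1 + 1\right)^{2} = \left(1 + 1\right)^{2} = 2^{2} = 4$)
$J A = 11 \cdot 4 = 44$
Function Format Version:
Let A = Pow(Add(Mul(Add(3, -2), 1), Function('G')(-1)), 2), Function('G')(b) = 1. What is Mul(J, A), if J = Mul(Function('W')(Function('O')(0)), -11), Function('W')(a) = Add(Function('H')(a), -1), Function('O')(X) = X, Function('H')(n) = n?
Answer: 44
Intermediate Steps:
Function('W')(a) = Add(-1, a) (Function('W')(a) = Add(a, -1) = Add(-1, a))
J = 11 (J = Mul(Add(-1, 0), -11) = Mul(-1, -11) = 11)
A = 4 (A = Pow(Add(Mul(Add(3, -2), 1), 1), 2) = Pow(Add(Mul(1, 1), 1), 2) = Pow(Add(1, 1), 2) = Pow(2, 2) = 4)
Mul(J, A) = Mul(11, 4) = 44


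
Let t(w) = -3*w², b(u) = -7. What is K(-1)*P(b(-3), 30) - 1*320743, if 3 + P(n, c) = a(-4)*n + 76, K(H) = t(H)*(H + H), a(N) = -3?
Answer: -320179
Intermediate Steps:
K(H) = -6*H³ (K(H) = (-3*H²)*(H + H) = (-3*H²)*(2*H) = -6*H³)
P(n, c) = 73 - 3*n (P(n, c) = -3 + (-3*n + 76) = -3 + (76 - 3*n) = 73 - 3*n)
K(-1)*P(b(-3), 30) - 1*320743 = (-6*(-1)³)*(73 - 3*(-7)) - 1*320743 = (-6*(-1))*(73 + 21) - 320743 = 6*94 - 320743 = 564 - 320743 = -320179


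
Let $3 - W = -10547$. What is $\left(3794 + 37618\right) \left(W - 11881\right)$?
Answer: $-55119372$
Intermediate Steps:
$W = 10550$ ($W = 3 - -10547 = 3 + 10547 = 10550$)
$\left(3794 + 37618\right) \left(W - 11881\right) = \left(3794 + 37618\right) \left(10550 - 11881\right) = 41412 \left(-1331\right) = -55119372$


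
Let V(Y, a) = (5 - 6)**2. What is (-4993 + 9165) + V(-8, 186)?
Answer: 4173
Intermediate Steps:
V(Y, a) = 1 (V(Y, a) = (-1)**2 = 1)
(-4993 + 9165) + V(-8, 186) = (-4993 + 9165) + 1 = 4172 + 1 = 4173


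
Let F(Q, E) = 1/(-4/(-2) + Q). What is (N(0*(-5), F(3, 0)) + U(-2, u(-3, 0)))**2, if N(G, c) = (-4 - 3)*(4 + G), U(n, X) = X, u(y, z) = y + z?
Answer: 961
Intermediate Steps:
F(Q, E) = 1/(2 + Q) (F(Q, E) = 1/(-4*(-1/2) + Q) = 1/(2 + Q))
N(G, c) = -28 - 7*G (N(G, c) = -7*(4 + G) = -28 - 7*G)
(N(0*(-5), F(3, 0)) + U(-2, u(-3, 0)))**2 = ((-28 - 0*(-5)) + (-3 + 0))**2 = ((-28 - 7*0) - 3)**2 = ((-28 + 0) - 3)**2 = (-28 - 3)**2 = (-31)**2 = 961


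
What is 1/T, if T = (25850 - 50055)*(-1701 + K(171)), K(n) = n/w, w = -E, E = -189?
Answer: 21/864166910 ≈ 2.4301e-8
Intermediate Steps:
w = 189 (w = -1*(-189) = 189)
K(n) = n/189
T = 864166910/21 (T = (25850 - 50055)*(-1701 + (1/189)*171) = -24205*(-1701 + 19/21) = -24205*(-35702/21) = 864166910/21 ≈ 4.1151e+7)
1/T = 1/(864166910/21) = 21/864166910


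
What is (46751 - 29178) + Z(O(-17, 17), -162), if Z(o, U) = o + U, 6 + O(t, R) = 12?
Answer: 17417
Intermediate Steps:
O(t, R) = 6 (O(t, R) = -6 + 12 = 6)
Z(o, U) = U + o
(46751 - 29178) + Z(O(-17, 17), -162) = (46751 - 29178) + (-162 + 6) = 17573 - 156 = 17417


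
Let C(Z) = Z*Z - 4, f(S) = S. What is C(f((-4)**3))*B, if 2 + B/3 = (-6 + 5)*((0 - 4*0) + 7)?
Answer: -110484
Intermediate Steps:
C(Z) = -4 + Z**2 (C(Z) = Z**2 - 4 = -4 + Z**2)
B = -27 (B = -6 + 3*((-6 + 5)*((0 - 4*0) + 7)) = -6 + 3*(-((0 + 0) + 7)) = -6 + 3*(-(0 + 7)) = -6 + 3*(-1*7) = -6 + 3*(-7) = -6 - 21 = -27)
C(f((-4)**3))*B = (-4 + ((-4)**3)**2)*(-27) = (-4 + (-64)**2)*(-27) = (-4 + 4096)*(-27) = 4092*(-27) = -110484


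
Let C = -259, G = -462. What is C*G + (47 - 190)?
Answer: 119515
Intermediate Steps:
C*G + (47 - 190) = -259*(-462) + (47 - 190) = 119658 - 143 = 119515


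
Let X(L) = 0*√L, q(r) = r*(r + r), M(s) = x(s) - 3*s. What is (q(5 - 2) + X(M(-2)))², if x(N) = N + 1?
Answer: 324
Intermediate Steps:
x(N) = 1 + N
M(s) = 1 - 2*s (M(s) = (1 + s) - 3*s = 1 - 2*s)
q(r) = 2*r² (q(r) = r*(2*r) = 2*r²)
X(L) = 0
(q(5 - 2) + X(M(-2)))² = (2*(5 - 2)² + 0)² = (2*3² + 0)² = (2*9 + 0)² = (18 + 0)² = 18² = 324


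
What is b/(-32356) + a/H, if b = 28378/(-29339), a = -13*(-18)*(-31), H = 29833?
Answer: -3442661264431/14160124320886 ≈ -0.24312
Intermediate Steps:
a = -7254 (a = 234*(-31) = -7254)
b = -28378/29339 (b = 28378*(-1/29339) = -28378/29339 ≈ -0.96725)
b/(-32356) + a/H = -28378/29339/(-32356) - 7254/29833 = -28378/29339*(-1/32356) - 7254*1/29833 = 14189/474646342 - 7254/29833 = -3442661264431/14160124320886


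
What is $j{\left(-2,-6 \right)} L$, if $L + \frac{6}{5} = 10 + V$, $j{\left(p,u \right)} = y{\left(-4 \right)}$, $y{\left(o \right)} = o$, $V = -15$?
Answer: $\frac{124}{5} \approx 24.8$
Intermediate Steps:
$j{\left(p,u \right)} = -4$
$L = - \frac{31}{5}$ ($L = - \frac{6}{5} + \left(10 - 15\right) = - \frac{6}{5} - 5 = - \frac{31}{5} \approx -6.2$)
$j{\left(-2,-6 \right)} L = \left(-4\right) \left(- \frac{31}{5}\right) = \frac{124}{5}$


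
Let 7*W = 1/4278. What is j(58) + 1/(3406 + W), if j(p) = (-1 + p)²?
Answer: 331385284119/101996077 ≈ 3249.0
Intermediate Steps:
W = 1/29946 (W = (⅐)/4278 = (⅐)*(1/4278) = 1/29946 ≈ 3.3393e-5)
j(58) + 1/(3406 + W) = (-1 + 58)² + 1/(3406 + 1/29946) = 57² + 1/(101996077/29946) = 3249 + 29946/101996077 = 331385284119/101996077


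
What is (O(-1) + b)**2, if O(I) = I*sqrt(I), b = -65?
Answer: (65 + I)**2 ≈ 4224.0 + 130.0*I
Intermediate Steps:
O(I) = I**(3/2)
(O(-1) + b)**2 = ((-1)**(3/2) - 65)**2 = (-I - 65)**2 = (-65 - I)**2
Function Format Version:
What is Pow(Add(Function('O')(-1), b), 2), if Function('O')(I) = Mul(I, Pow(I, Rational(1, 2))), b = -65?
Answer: Pow(Add(65, I), 2) ≈ Add(4224.0, Mul(130.00, I))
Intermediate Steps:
Function('O')(I) = Pow(I, Rational(3, 2))
Pow(Add(Function('O')(-1), b), 2) = Pow(Add(Pow(-1, Rational(3, 2)), -65), 2) = Pow(Add(Mul(-1, I), -65), 2) = Pow(Add(-65, Mul(-1, I)), 2)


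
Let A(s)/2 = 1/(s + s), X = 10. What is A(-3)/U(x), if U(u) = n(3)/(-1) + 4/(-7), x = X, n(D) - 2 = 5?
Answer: 7/159 ≈ 0.044025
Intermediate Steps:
n(D) = 7 (n(D) = 2 + 5 = 7)
x = 10
A(s) = 1/s (A(s) = 2/(s + s) = 2/((2*s)) = 2*(1/(2*s)) = 1/s)
U(u) = -53/7 (U(u) = 7/(-1) + 4/(-7) = 7*(-1) + 4*(-⅐) = -7 - 4/7 = -53/7)
A(-3)/U(x) = 1/((-3)*(-53/7)) = -⅓*(-7/53) = 7/159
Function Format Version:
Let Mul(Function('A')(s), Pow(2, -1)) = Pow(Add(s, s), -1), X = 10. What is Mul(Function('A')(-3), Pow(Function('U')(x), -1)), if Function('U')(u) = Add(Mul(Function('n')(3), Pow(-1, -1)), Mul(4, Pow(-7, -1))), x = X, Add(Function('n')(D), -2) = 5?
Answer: Rational(7, 159) ≈ 0.044025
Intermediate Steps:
Function('n')(D) = 7 (Function('n')(D) = Add(2, 5) = 7)
x = 10
Function('A')(s) = Pow(s, -1) (Function('A')(s) = Mul(2, Pow(Add(s, s), -1)) = Mul(2, Pow(Mul(2, s), -1)) = Mul(2, Mul(Rational(1, 2), Pow(s, -1))) = Pow(s, -1))
Function('U')(u) = Rational(-53, 7) (Function('U')(u) = Add(Mul(7, Pow(-1, -1)), Mul(4, Pow(-7, -1))) = Add(Mul(7, -1), Mul(4, Rational(-1, 7))) = Add(-7, Rational(-4, 7)) = Rational(-53, 7))
Mul(Function('A')(-3), Pow(Function('U')(x), -1)) = Mul(Pow(-3, -1), Pow(Rational(-53, 7), -1)) = Mul(Rational(-1, 3), Rational(-7, 53)) = Rational(7, 159)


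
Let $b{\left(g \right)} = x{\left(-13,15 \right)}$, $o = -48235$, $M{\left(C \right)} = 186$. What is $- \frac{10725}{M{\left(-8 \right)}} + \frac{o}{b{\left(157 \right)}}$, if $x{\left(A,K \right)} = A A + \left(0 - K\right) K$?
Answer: $\frac{1395185}{1736} \approx 803.68$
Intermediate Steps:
$x{\left(A,K \right)} = A^{2} - K^{2}$ ($x{\left(A,K \right)} = A^{2} + - K K = A^{2} - K^{2}$)
$b{\left(g \right)} = -56$ ($b{\left(g \right)} = \left(-13\right)^{2} - 15^{2} = 169 - 225 = -56$)
$- \frac{10725}{M{\left(-8 \right)}} + \frac{o}{b{\left(157 \right)}} = - \frac{10725}{186} - \frac{48235}{-56} = \left(-10725\right) \frac{1}{186} - - \frac{48235}{56} = - \frac{3575}{62} + \frac{48235}{56} = \frac{1395185}{1736}$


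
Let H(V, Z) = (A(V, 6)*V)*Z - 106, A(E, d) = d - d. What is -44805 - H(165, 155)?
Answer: -44699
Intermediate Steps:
A(E, d) = 0
H(V, Z) = -106 (H(V, Z) = (0*V)*Z - 106 = 0*Z - 106 = 0 - 106 = -106)
-44805 - H(165, 155) = -44805 - 1*(-106) = -44805 + 106 = -44699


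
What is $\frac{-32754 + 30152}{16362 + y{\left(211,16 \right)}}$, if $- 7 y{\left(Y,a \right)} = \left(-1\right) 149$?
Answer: $- \frac{18214}{114683} \approx -0.15882$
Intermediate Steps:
$y{\left(Y,a \right)} = \frac{149}{7}$ ($y{\left(Y,a \right)} = - \frac{\left(-1\right) 149}{7} = \left(- \frac{1}{7}\right) \left(-149\right) = \frac{149}{7}$)
$\frac{-32754 + 30152}{16362 + y{\left(211,16 \right)}} = \frac{-32754 + 30152}{16362 + \frac{149}{7}} = - \frac{2602}{\frac{114683}{7}} = \left(-2602\right) \frac{7}{114683} = - \frac{18214}{114683}$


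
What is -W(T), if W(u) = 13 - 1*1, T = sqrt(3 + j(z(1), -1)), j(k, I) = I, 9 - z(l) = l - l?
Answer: -12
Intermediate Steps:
z(l) = 9 (z(l) = 9 - (l - l) = 9 - 1*0 = 9 + 0 = 9)
T = sqrt(2) (T = sqrt(3 - 1) = sqrt(2) ≈ 1.4142)
W(u) = 12 (W(u) = 13 - 1 = 12)
-W(T) = -1*12 = -12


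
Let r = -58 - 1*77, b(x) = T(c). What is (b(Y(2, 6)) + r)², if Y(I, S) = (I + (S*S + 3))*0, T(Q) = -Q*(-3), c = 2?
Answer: 16641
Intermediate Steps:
T(Q) = 3*Q
Y(I, S) = 0 (Y(I, S) = (I + (S² + 3))*0 = (I + (3 + S²))*0 = (3 + I + S²)*0 = 0)
b(x) = 6 (b(x) = 3*2 = 6)
r = -135 (r = -58 - 77 = -135)
(b(Y(2, 6)) + r)² = (6 - 135)² = (-129)² = 16641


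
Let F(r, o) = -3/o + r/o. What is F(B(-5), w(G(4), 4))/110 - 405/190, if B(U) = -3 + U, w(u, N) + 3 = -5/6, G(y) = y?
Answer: -9201/4370 ≈ -2.1055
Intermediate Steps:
w(u, N) = -23/6 (w(u, N) = -3 - 5/6 = -3 - 5*⅙ = -3 - ⅚ = -23/6)
F(B(-5), w(G(4), 4))/110 - 405/190 = ((-3 + (-3 - 5))/(-23/6))/110 - 405/190 = -6*(-3 - 8)/23*(1/110) - 405*1/190 = -6/23*(-11)*(1/110) - 81/38 = (66/23)*(1/110) - 81/38 = 3/115 - 81/38 = -9201/4370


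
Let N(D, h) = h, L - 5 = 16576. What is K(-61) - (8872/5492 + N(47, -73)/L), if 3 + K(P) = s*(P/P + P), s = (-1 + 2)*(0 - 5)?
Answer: 6724740332/22765713 ≈ 295.39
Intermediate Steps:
L = 16581 (L = 5 + 16576 = 16581)
s = -5 (s = 1*(-5) = -5)
K(P) = -8 - 5*P (K(P) = -3 - 5*(P/P + P) = -3 - 5*(1 + P) = -3 + (-5 - 5*P) = -8 - 5*P)
K(-61) - (8872/5492 + N(47, -73)/L) = (-8 - 5*(-61)) - (8872/5492 - 73/16581) = (-8 + 305) - (8872*(1/5492) - 73*1/16581) = 297 - (2218/1373 - 73/16581) = 297 - 1*36676429/22765713 = 297 - 36676429/22765713 = 6724740332/22765713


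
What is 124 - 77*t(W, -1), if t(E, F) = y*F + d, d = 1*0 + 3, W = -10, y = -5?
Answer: -492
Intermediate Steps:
d = 3 (d = 0 + 3 = 3)
t(E, F) = 3 - 5*F (t(E, F) = -5*F + 3 = 3 - 5*F)
124 - 77*t(W, -1) = 124 - 77*(3 - 5*(-1)) = 124 - 77*(3 + 5) = 124 - 77*8 = 124 - 616 = -492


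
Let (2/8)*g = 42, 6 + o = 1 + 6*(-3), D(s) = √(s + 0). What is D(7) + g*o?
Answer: -3864 + √7 ≈ -3861.4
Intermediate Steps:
D(s) = √s
o = -23 (o = -6 + (1 + 6*(-3)) = -6 + (1 - 18) = -6 - 17 = -23)
g = 168 (g = 4*42 = 168)
D(7) + g*o = √7 + 168*(-23) = √7 - 3864 = -3864 + √7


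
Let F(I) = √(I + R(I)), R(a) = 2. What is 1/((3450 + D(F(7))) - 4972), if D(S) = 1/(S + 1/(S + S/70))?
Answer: -709/1078885 ≈ -0.00065716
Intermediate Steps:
F(I) = √(2 + I) (F(I) = √(I + 2) = √(2 + I))
D(S) = 1/(S + 70/(71*S)) (D(S) = 1/(S + 1/(S + S*(1/70))) = 1/(S + 1/(S + S/70)) = 1/(S + 1/(71*S/70)) = 1/(S + 70/(71*S)))
1/((3450 + D(F(7))) - 4972) = 1/((3450 + 71*√(2 + 7)/(70 + 71*(√(2 + 7))²)) - 4972) = 1/((3450 + 71*√9/(70 + 71*(√9)²)) - 4972) = 1/((3450 + 71*3/(70 + 71*3²)) - 4972) = 1/((3450 + 71*3/(70 + 71*9)) - 4972) = 1/((3450 + 71*3/(70 + 639)) - 4972) = 1/((3450 + 71*3/709) - 4972) = 1/((3450 + 71*3*(1/709)) - 4972) = 1/((3450 + 213/709) - 4972) = 1/(2446263/709 - 4972) = 1/(-1078885/709) = -709/1078885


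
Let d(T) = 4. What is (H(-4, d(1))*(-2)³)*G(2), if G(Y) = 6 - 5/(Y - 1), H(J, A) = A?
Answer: -32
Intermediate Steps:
G(Y) = 6 - 5/(-1 + Y)
(H(-4, d(1))*(-2)³)*G(2) = (4*(-2)³)*((-11 + 6*2)/(-1 + 2)) = (4*(-8))*((-11 + 12)/1) = -32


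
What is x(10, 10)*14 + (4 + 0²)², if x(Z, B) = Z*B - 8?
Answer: 1304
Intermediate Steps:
x(Z, B) = -8 + B*Z (x(Z, B) = B*Z - 8 = -8 + B*Z)
x(10, 10)*14 + (4 + 0²)² = (-8 + 10*10)*14 + (4 + 0²)² = (-8 + 100)*14 + (4 + 0)² = 92*14 + 4² = 1288 + 16 = 1304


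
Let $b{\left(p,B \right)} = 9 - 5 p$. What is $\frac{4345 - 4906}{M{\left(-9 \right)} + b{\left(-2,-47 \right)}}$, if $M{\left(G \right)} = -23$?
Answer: $\frac{561}{4} \approx 140.25$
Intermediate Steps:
$\frac{4345 - 4906}{M{\left(-9 \right)} + b{\left(-2,-47 \right)}} = \frac{4345 - 4906}{-23 + \left(9 - -10\right)} = - \frac{561}{-23 + \left(9 + 10\right)} = - \frac{561}{-23 + 19} = - \frac{561}{-4} = \left(-561\right) \left(- \frac{1}{4}\right) = \frac{561}{4}$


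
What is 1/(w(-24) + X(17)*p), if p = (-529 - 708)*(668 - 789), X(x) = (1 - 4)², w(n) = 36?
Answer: 1/1347129 ≈ 7.4232e-7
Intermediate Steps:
X(x) = 9 (X(x) = (-3)² = 9)
p = 149677 (p = -1237*(-121) = 149677)
1/(w(-24) + X(17)*p) = 1/(36 + 9*149677) = 1/(36 + 1347093) = 1/1347129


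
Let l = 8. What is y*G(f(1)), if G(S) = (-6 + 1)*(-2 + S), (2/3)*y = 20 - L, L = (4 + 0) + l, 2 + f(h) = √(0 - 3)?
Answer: 240 - 60*I*√3 ≈ 240.0 - 103.92*I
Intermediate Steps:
f(h) = -2 + I*√3 (f(h) = -2 + √(0 - 3) = -2 + √(-3) = -2 + I*√3)
L = 12 (L = (4 + 0) + 8 = 4 + 8 = 12)
y = 12 (y = 3*(20 - 1*12)/2 = 3*(20 - 12)/2 = (3/2)*8 = 12)
G(S) = 10 - 5*S (G(S) = -5*(-2 + S) = 10 - 5*S)
y*G(f(1)) = 12*(10 - 5*(-2 + I*√3)) = 12*(10 + (10 - 5*I*√3)) = 12*(20 - 5*I*√3) = 240 - 60*I*√3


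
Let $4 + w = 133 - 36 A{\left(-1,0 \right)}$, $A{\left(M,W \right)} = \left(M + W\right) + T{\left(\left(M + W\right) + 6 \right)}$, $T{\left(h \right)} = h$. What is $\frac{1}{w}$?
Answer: $- \frac{1}{15} \approx -0.066667$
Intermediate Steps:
$A{\left(M,W \right)} = 6 + 2 M + 2 W$ ($A{\left(M,W \right)} = \left(M + W\right) + \left(\left(M + W\right) + 6\right) = \left(M + W\right) + \left(6 + M + W\right) = 6 + 2 M + 2 W$)
$w = -15$ ($w = -4 + \left(133 - 36 \left(6 + 2 \left(-1\right) + 2 \cdot 0\right)\right) = -4 + \left(133 - 36 \left(6 - 2 + 0\right)\right) = -4 + \left(133 - 144\right) = -4 - 11 = -15$)
$\frac{1}{w} = \frac{1}{-15} = - \frac{1}{15}$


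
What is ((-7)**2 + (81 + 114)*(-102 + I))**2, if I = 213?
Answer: 470629636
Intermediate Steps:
((-7)**2 + (81 + 114)*(-102 + I))**2 = ((-7)**2 + (81 + 114)*(-102 + 213))**2 = (49 + 195*111)**2 = (49 + 21645)**2 = 21694**2 = 470629636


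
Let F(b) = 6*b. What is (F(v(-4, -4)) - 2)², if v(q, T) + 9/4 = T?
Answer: 6241/4 ≈ 1560.3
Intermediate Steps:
v(q, T) = -9/4 + T
(F(v(-4, -4)) - 2)² = (6*(-9/4 - 4) - 2)² = (6*(-25/4) - 2)² = (-75/2 - 2)² = (-79/2)² = 6241/4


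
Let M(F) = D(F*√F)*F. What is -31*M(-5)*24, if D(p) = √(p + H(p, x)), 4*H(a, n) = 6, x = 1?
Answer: 1860*√(6 - 20*I*√5) ≈ 9403.8 - 8226.4*I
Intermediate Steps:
H(a, n) = 3/2 (H(a, n) = (¼)*6 = 3/2)
D(p) = √(3/2 + p) (D(p) = √(p + 3/2) = √(3/2 + p))
M(F) = F*√(6 + 4*F^(3/2))/2 (M(F) = (√(6 + 4*(F*√F))/2)*F = (√(6 + 4*F^(3/2))/2)*F = F*√(6 + 4*F^(3/2))/2)
-31*M(-5)*24 = -31*(-5)*√(6 + 4*(-5)^(3/2))/2*24 = -31*(-5)*√(6 + 4*(-5*I*√5))/2*24 = -31*(-5)*√(6 - 20*I*√5)/2*24 = -(-155)*√(6 - 20*I*√5)/2*24 = (155*√(6 - 20*I*√5)/2)*24 = 1860*√(6 - 20*I*√5)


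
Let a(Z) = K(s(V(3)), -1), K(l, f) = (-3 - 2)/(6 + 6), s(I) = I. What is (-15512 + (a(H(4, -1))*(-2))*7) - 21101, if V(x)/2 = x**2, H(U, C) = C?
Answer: -219643/6 ≈ -36607.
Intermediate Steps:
V(x) = 2*x**2
K(l, f) = -5/12
a(Z) = -5/12
(-15512 + (a(H(4, -1))*(-2))*7) - 21101 = (-15512 - 5/12*(-2)*7) - 21101 = (-15512 + (5/6)*7) - 21101 = (-15512 + 35/6) - 21101 = -93037/6 - 21101 = -219643/6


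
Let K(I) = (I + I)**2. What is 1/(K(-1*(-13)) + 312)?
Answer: 1/988 ≈ 0.0010121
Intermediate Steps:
K(I) = 4*I**2 (K(I) = (2*I)**2 = 4*I**2)
1/(K(-1*(-13)) + 312) = 1/(4*(-1*(-13))**2 + 312) = 1/(4*13**2 + 312) = 1/(4*169 + 312) = 1/(676 + 312) = 1/988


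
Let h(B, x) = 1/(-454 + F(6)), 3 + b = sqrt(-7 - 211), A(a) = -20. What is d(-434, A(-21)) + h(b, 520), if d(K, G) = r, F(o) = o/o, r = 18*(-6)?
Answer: -48925/453 ≈ -108.00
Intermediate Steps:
r = -108
F(o) = 1
d(K, G) = -108
b = -3 + I*sqrt(218) (b = -3 + sqrt(-7 - 211) = -3 + sqrt(-218) = -3 + I*sqrt(218) ≈ -3.0 + 14.765*I)
h(B, x) = -1/453 (h(B, x) = 1/(-454 + 1) = 1/(-453) = -1/453)
d(-434, A(-21)) + h(b, 520) = -108 - 1/453 = -48925/453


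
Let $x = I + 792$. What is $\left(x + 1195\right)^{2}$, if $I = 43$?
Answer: $4120900$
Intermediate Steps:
$x = 835$ ($x = 43 + 792 = 835$)
$\left(x + 1195\right)^{2} = \left(835 + 1195\right)^{2} = 2030^{2} = 4120900$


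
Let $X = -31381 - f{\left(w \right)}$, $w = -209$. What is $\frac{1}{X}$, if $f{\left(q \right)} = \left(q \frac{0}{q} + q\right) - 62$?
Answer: $- \frac{1}{31110} \approx -3.2144 \cdot 10^{-5}$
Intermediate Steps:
$f{\left(q \right)} = -62 + q$ ($f{\left(q \right)} = \left(q 0 + q\right) - 62 = \left(0 + q\right) - 62 = q - 62 = -62 + q$)
$X = -31110$ ($X = -31381 - \left(-62 - 209\right) = -31381 - -271 = -31381 + 271 = -31110$)
$\frac{1}{X} = \frac{1}{-31110} = - \frac{1}{31110}$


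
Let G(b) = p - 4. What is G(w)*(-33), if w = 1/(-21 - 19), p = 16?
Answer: -396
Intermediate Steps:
w = -1/40 (w = 1/(-40) = -1/40 ≈ -0.025000)
G(b) = 12 (G(b) = 16 - 4 = 12)
G(w)*(-33) = 12*(-33) = -396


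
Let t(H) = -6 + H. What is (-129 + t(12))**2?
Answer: 15129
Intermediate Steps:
(-129 + t(12))**2 = (-129 + (-6 + 12))**2 = (-129 + 6)**2 = (-123)**2 = 15129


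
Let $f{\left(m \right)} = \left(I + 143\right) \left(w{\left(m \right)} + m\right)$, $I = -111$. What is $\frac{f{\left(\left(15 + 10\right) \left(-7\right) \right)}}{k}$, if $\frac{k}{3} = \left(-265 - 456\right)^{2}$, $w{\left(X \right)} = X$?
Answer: $- \frac{1600}{222789} \approx -0.0071817$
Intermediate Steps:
$k = 1559523$ ($k = 3 \left(-265 - 456\right)^{2} = 3 \left(-721\right)^{2} = 3 \cdot 519841 = 1559523$)
$f{\left(m \right)} = 64 m$ ($f{\left(m \right)} = \left(-111 + 143\right) \left(m + m\right) = 32 \cdot 2 m = 64 m$)
$\frac{f{\left(\left(15 + 10\right) \left(-7\right) \right)}}{k} = \frac{64 \left(15 + 10\right) \left(-7\right)}{1559523} = 64 \cdot 25 \left(-7\right) \frac{1}{1559523} = 64 \left(-175\right) \frac{1}{1559523} = \left(-11200\right) \frac{1}{1559523} = - \frac{1600}{222789}$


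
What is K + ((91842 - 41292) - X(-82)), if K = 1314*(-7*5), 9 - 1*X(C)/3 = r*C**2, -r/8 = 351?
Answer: -56638443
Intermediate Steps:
r = -2808 (r = -8*351 = -2808)
X(C) = 27 + 8424*C**2 (X(C) = 27 - (-8424)*C**2 = 27 + 8424*C**2)
K = -45990 (K = 1314*(-35) = -45990)
K + ((91842 - 41292) - X(-82)) = -45990 + ((91842 - 41292) - (27 + 8424*(-82)**2)) = -45990 + (50550 - (27 + 8424*6724)) = -45990 + (50550 - (27 + 56642976)) = -45990 + (50550 - 1*56643003) = -45990 + (50550 - 56643003) = -45990 - 56592453 = -56638443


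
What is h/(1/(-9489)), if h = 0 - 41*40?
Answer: 15561960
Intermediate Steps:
h = -1640 (h = 0 - 1640 = -1640)
h/(1/(-9489)) = -1640/(1/(-9489)) = -1640/(-1/9489) = -1640*(-9489) = 15561960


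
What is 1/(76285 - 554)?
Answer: 1/75731 ≈ 1.3205e-5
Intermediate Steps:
1/(76285 - 554) = 1/75731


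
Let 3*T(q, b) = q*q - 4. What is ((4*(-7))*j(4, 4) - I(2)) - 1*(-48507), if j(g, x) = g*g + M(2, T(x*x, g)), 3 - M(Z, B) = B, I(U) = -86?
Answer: 50413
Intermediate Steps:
T(q, b) = -4/3 + q²/3 (T(q, b) = (q*q - 4)/3 = (q² - 4)/3 = (-4 + q²)/3 = -4/3 + q²/3)
M(Z, B) = 3 - B
j(g, x) = 13/3 + g² - x⁴/3 (j(g, x) = g*g + (3 - (-4/3 + (x*x)²/3)) = g² + (3 - (-4/3 + (x²)²/3)) = g² + (3 - (-4/3 + x⁴/3)) = g² + (3 + (4/3 - x⁴/3)) = g² + (13/3 - x⁴/3) = 13/3 + g² - x⁴/3)
((4*(-7))*j(4, 4) - I(2)) - 1*(-48507) = ((4*(-7))*(13/3 + 4² - ⅓*4⁴) - 1*(-86)) - 1*(-48507) = (-28*(13/3 + 16 - ⅓*256) + 86) + 48507 = (-28*(13/3 + 16 - 256/3) + 86) + 48507 = (-28*(-65) + 86) + 48507 = (1820 + 86) + 48507 = 1906 + 48507 = 50413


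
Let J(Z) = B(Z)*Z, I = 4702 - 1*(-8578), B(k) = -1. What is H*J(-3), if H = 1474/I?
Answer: 2211/6640 ≈ 0.33298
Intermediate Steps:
I = 13280 (I = 4702 + 8578 = 13280)
J(Z) = -Z
H = 737/6640 (H = 1474/13280 = 1474*(1/13280) = 737/6640 ≈ 0.11099)
H*J(-3) = 737*(-1*(-3))/6640 = (737/6640)*3 = 2211/6640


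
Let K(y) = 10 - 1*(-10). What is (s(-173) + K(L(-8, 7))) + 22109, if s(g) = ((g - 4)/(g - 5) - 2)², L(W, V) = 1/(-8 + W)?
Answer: 701167277/31684 ≈ 22130.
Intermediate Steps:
s(g) = (-2 + (-4 + g)/(-5 + g))² (s(g) = ((-4 + g)/(-5 + g) - 2)² = (-2 + (-4 + g)/(-5 + g))²)
K(y) = 20 (K(y) = 10 + 10 = 20)
(s(-173) + K(L(-8, 7))) + 22109 = ((-6 - 173)²/(-5 - 173)² + 20) + 22109 = ((-179)²/(-178)² + 20) + 22109 = (32041*(1/31684) + 20) + 22109 = (32041/31684 + 20) + 22109 = 665721/31684 + 22109 = 701167277/31684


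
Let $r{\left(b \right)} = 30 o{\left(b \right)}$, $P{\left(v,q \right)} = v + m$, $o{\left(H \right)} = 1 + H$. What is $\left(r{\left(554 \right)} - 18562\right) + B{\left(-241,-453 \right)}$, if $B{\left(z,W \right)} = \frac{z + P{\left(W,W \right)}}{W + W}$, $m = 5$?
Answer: $- \frac{1731583}{906} \approx -1911.2$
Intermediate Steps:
$P{\left(v,q \right)} = 5 + v$ ($P{\left(v,q \right)} = v + 5 = 5 + v$)
$r{\left(b \right)} = 30 + 30 b$ ($r{\left(b \right)} = 30 \left(1 + b\right) = 30 + 30 b$)
$B{\left(z,W \right)} = \frac{5 + W + z}{2 W}$ ($B{\left(z,W \right)} = \frac{z + \left(5 + W\right)}{W + W} = \frac{5 + W + z}{2 W}$)
$\left(r{\left(554 \right)} - 18562\right) + B{\left(-241,-453 \right)} = \left(\left(30 + 30 \cdot 554\right) - 18562\right) + \frac{5 - 453 - 241}{2 \left(-453\right)} = \left(\left(30 + 16620\right) - 18562\right) + \frac{1}{2} \left(- \frac{1}{453}\right) \left(-689\right) = \left(16650 - 18562\right) + \frac{689}{906} = -1912 + \frac{689}{906} = - \frac{1731583}{906}$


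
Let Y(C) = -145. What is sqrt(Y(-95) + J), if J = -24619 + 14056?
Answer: 2*I*sqrt(2677) ≈ 103.48*I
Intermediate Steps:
J = -10563
sqrt(Y(-95) + J) = sqrt(-145 - 10563) = sqrt(-10708) = 2*I*sqrt(2677)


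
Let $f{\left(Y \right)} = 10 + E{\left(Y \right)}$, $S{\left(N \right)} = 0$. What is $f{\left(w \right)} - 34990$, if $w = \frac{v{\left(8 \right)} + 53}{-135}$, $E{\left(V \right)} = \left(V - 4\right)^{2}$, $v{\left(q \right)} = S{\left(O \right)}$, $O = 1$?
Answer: $- \frac{637158851}{18225} \approx -34961.0$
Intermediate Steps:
$v{\left(q \right)} = 0$
$E{\left(V \right)} = \left(-4 + V\right)^{2}$
$w = - \frac{53}{135}$ ($w = \frac{0 + 53}{-135} = 53 \left(- \frac{1}{135}\right) = - \frac{53}{135} \approx -0.39259$)
$f{\left(Y \right)} = 10 + \left(-4 + Y\right)^{2}$
$f{\left(w \right)} - 34990 = \left(10 + \left(-4 - \frac{53}{135}\right)^{2}\right) - 34990 = \left(10 + \left(- \frac{593}{135}\right)^{2}\right) - 34990 = \left(10 + \frac{351649}{18225}\right) - 34990 = \frac{533899}{18225} - 34990 = - \frac{637158851}{18225}$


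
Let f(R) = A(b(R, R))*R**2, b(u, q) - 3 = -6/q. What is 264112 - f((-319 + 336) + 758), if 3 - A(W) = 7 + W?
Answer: 4463837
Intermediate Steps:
b(u, q) = 3 - 6/q
A(W) = -4 - W (A(W) = 3 - (7 + W) = 3 + (-7 - W) = -4 - W)
f(R) = R**2*(-7 + 6/R) (f(R) = (-4 - (3 - 6/R))*R**2 = (-4 + (-3 + 6/R))*R**2 = (-7 + 6/R)*R**2 = R**2*(-7 + 6/R))
264112 - f((-319 + 336) + 758) = 264112 - ((-319 + 336) + 758)*(6 - 7*((-319 + 336) + 758)) = 264112 - (17 + 758)*(6 - 7*(17 + 758)) = 264112 - 775*(6 - 7*775) = 264112 - 775*(6 - 5425) = 264112 - 775*(-5419) = 264112 - 1*(-4199725) = 264112 + 4199725 = 4463837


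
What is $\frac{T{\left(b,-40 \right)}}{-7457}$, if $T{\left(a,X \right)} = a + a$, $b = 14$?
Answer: $- \frac{28}{7457} \approx -0.0037549$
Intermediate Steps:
$T{\left(a,X \right)} = 2 a$
$\frac{T{\left(b,-40 \right)}}{-7457} = \frac{2 \cdot 14}{-7457} = 28 \left(- \frac{1}{7457}\right) = - \frac{28}{7457}$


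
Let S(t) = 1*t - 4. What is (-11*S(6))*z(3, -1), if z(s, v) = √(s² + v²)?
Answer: -22*√10 ≈ -69.570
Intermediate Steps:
S(t) = -4 + t (S(t) = t - 4 = -4 + t)
(-11*S(6))*z(3, -1) = (-11*(-4 + 6))*√(3² + (-1)²) = (-11*2)*√(9 + 1) = -22*√10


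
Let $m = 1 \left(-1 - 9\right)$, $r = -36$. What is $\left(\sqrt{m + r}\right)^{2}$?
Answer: $-46$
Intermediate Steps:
$m = -10$ ($m = 1 \left(-10\right) = -10$)
$\left(\sqrt{m + r}\right)^{2} = \left(\sqrt{-10 - 36}\right)^{2} = \left(\sqrt{-46}\right)^{2} = \left(i \sqrt{46}\right)^{2} = -46$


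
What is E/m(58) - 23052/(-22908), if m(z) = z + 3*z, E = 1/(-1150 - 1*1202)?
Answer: 1048218635/1041672576 ≈ 1.0063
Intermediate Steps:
E = -1/2352 (E = 1/(-1150 - 1202) = 1/(-2352) = -1/2352 ≈ -0.00042517)
m(z) = 4*z
E/m(58) - 23052/(-22908) = -1/(2352*(4*58)) - 23052/(-22908) = -1/2352/232 - 23052*(-1/22908) = -1/2352*1/232 + 1921/1909 = -1/545664 + 1921/1909 = 1048218635/1041672576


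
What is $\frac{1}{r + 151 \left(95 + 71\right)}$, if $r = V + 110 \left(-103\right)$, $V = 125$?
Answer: $\frac{1}{13861} \approx 7.2145 \cdot 10^{-5}$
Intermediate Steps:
$r = -11205$ ($r = 125 + 110 \left(-103\right) = 125 - 11330 = -11205$)
$\frac{1}{r + 151 \left(95 + 71\right)} = \frac{1}{-11205 + 151 \left(95 + 71\right)} = \frac{1}{-11205 + 151 \cdot 166} = \frac{1}{-11205 + 25066} = \frac{1}{13861}$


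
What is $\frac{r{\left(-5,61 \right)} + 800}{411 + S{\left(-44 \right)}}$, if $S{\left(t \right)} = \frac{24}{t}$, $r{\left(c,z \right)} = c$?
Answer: $\frac{583}{301} \approx 1.9369$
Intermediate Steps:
$\frac{r{\left(-5,61 \right)} + 800}{411 + S{\left(-44 \right)}} = \frac{-5 + 800}{411 + \frac{24}{-44}} = \frac{795}{411 + 24 \left(- \frac{1}{44}\right)} = \frac{795}{411 - \frac{6}{11}} = \frac{795}{\frac{4515}{11}} = 795 \cdot \frac{11}{4515} = \frac{583}{301}$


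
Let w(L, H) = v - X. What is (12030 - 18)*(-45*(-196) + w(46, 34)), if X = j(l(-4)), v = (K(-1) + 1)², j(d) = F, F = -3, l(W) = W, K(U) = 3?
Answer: 106174068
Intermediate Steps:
j(d) = -3
v = 16 (v = (3 + 1)² = 4² = 16)
X = -3
w(L, H) = 19 (w(L, H) = 16 - 1*(-3) = 16 + 3 = 19)
(12030 - 18)*(-45*(-196) + w(46, 34)) = (12030 - 18)*(-45*(-196) + 19) = 12012*(8820 + 19) = 12012*8839 = 106174068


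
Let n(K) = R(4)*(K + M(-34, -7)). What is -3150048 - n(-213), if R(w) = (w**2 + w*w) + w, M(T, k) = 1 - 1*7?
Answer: -3142164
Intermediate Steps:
M(T, k) = -6 (M(T, k) = 1 - 7 = -6)
R(w) = w + 2*w**2 (R(w) = (w**2 + w**2) + w = 2*w**2 + w = w + 2*w**2)
n(K) = -216 + 36*K (n(K) = (4*(1 + 2*4))*(K - 6) = (4*(1 + 8))*(-6 + K) = (4*9)*(-6 + K) = 36*(-6 + K) = -216 + 36*K)
-3150048 - n(-213) = -3150048 - (-216 + 36*(-213)) = -3150048 - (-216 - 7668) = -3150048 - 1*(-7884) = -3150048 + 7884 = -3142164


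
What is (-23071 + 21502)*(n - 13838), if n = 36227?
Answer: -35128341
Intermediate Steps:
(-23071 + 21502)*(n - 13838) = (-23071 + 21502)*(36227 - 13838) = -1569*22389 = -35128341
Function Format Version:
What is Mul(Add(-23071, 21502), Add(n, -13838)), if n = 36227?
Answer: -35128341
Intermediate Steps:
Mul(Add(-23071, 21502), Add(n, -13838)) = Mul(Add(-23071, 21502), Add(36227, -13838)) = Mul(-1569, 22389) = -35128341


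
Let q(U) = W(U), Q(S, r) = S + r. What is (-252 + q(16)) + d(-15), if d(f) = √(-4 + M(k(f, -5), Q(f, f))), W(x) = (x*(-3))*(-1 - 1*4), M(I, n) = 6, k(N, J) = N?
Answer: -12 + √2 ≈ -10.586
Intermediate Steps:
W(x) = 15*x (W(x) = (-3*x)*(-1 - 4) = -3*x*(-5) = 15*x)
q(U) = 15*U
d(f) = √2 (d(f) = √(-4 + 6) = √2)
(-252 + q(16)) + d(-15) = (-252 + 15*16) + √2 = (-252 + 240) + √2 = -12 + √2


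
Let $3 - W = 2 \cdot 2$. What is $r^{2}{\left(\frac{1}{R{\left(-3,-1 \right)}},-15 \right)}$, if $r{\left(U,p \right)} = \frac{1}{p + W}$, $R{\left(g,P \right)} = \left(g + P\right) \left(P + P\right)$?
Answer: $\frac{1}{256} \approx 0.0039063$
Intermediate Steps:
$W = -1$ ($W = 3 - 2 \cdot 2 = 3 - 4 = -1$)
$R{\left(g,P \right)} = 2 P \left(P + g\right)$ ($R{\left(g,P \right)} = \left(P + g\right) 2 P = 2 P \left(P + g\right)$)
$r{\left(U,p \right)} = \frac{1}{-1 + p}$ ($r{\left(U,p \right)} = \frac{1}{p - 1} = \frac{1}{-1 + p}$)
$r^{2}{\left(\frac{1}{R{\left(-3,-1 \right)}},-15 \right)} = \left(\frac{1}{-1 - 15}\right)^{2} = \left(\frac{1}{-16}\right)^{2} = \left(- \frac{1}{16}\right)^{2} = \frac{1}{256}$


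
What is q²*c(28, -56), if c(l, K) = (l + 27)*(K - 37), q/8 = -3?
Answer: -2946240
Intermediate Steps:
q = -24 (q = 8*(-3) = -24)
c(l, K) = (-37 + K)*(27 + l) (c(l, K) = (27 + l)*(-37 + K) = (-37 + K)*(27 + l))
q²*c(28, -56) = (-24)²*(-999 - 37*28 + 27*(-56) - 56*28) = 576*(-999 - 1036 - 1512 - 1568) = 576*(-5115) = -2946240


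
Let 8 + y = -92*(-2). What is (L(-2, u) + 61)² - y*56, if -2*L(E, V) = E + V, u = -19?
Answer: -18975/4 ≈ -4743.8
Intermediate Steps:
L(E, V) = -E/2 - V/2 (L(E, V) = -(E + V)/2 = -E/2 - V/2)
y = 176 (y = -8 - 92*(-2) = -8 + 184 = 176)
(L(-2, u) + 61)² - y*56 = ((-½*(-2) - ½*(-19)) + 61)² - 176*56 = ((1 + 19/2) + 61)² - 1*9856 = (21/2 + 61)² - 9856 = (143/2)² - 9856 = 20449/4 - 9856 = -18975/4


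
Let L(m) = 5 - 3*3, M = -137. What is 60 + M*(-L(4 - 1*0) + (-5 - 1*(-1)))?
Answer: 60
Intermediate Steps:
L(m) = -4 (L(m) = 5 - 9 = -4)
60 + M*(-L(4 - 1*0) + (-5 - 1*(-1))) = 60 - 137*(-1*(-4) + (-5 - 1*(-1))) = 60 - 137*(4 + (-5 + 1)) = 60 - 137*(4 - 4) = 60 - 137*0 = 60 + 0 = 60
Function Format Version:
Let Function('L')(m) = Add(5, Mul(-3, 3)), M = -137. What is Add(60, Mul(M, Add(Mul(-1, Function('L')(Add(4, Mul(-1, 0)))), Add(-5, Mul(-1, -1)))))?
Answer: 60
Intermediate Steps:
Function('L')(m) = -4 (Function('L')(m) = Add(5, -9) = -4)
Add(60, Mul(M, Add(Mul(-1, Function('L')(Add(4, Mul(-1, 0)))), Add(-5, Mul(-1, -1))))) = Add(60, Mul(-137, Add(Mul(-1, -4), Add(-5, Mul(-1, -1))))) = Add(60, Mul(-137, Add(4, Add(-5, 1)))) = Add(60, Mul(-137, Add(4, -4))) = Add(60, Mul(-137, 0)) = Add(60, 0) = 60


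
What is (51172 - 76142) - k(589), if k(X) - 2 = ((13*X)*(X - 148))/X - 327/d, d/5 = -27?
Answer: -1381834/45 ≈ -30707.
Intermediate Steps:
d = -135 (d = 5*(-27) = -135)
k(X) = -86381/45 + 13*X (k(X) = 2 + (((13*X)*(X - 148))/X - 327/(-135)) = 2 + (((13*X)*(-148 + X))/X - 327*(-1/135)) = 2 + ((13*X*(-148 + X))/X + 109/45) = 2 + ((-1924 + 13*X) + 109/45) = 2 + (-86471/45 + 13*X) = -86381/45 + 13*X)
(51172 - 76142) - k(589) = (51172 - 76142) - (-86381/45 + 13*589) = -24970 - (-86381/45 + 7657) = -24970 - 1*258184/45 = -24970 - 258184/45 = -1381834/45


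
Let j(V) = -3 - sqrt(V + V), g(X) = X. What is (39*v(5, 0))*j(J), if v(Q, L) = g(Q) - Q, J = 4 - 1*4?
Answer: 0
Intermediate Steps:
J = 0 (J = 4 - 4 = 0)
j(V) = -3 - sqrt(2)*sqrt(V) (j(V) = -3 - sqrt(2*V) = -3 - sqrt(2)*sqrt(V))
v(Q, L) = 0 (v(Q, L) = Q - Q = 0)
(39*v(5, 0))*j(J) = (39*0)*(-3 - sqrt(2)*sqrt(0)) = 0*(-3 - 1*sqrt(2)*0) = 0*(-3 + 0) = 0*(-3) = 0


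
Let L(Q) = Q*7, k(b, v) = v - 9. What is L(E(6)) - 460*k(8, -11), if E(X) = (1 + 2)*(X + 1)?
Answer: 9347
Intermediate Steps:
k(b, v) = -9 + v
E(X) = 3 + 3*X (E(X) = 3*(1 + X) = 3 + 3*X)
L(Q) = 7*Q
L(E(6)) - 460*k(8, -11) = 7*(3 + 3*6) - 460*(-9 - 11) = 7*(3 + 18) - 460*(-20) = 7*21 + 9200 = 147 + 9200 = 9347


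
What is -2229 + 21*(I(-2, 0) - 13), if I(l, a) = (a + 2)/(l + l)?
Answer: -5025/2 ≈ -2512.5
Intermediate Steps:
I(l, a) = (2 + a)/(2*l) (I(l, a) = (2 + a)/((2*l)) = (2 + a)*(1/(2*l)) = (2 + a)/(2*l))
-2229 + 21*(I(-2, 0) - 13) = -2229 + 21*((½)*(2 + 0)/(-2) - 13) = -2229 + 21*((½)*(-½)*2 - 13) = -2229 + 21*(-½ - 13) = -2229 + 21*(-27/2) = -2229 - 567/2 = -5025/2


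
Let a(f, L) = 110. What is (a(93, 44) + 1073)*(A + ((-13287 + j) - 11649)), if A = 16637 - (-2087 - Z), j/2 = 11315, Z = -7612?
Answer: 10417498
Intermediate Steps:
j = 22630 (j = 2*11315 = 22630)
A = 11112 (A = 16637 - (-2087 - 1*(-7612)) = 16637 - (-2087 + 7612) = 16637 - 1*5525 = 16637 - 5525 = 11112)
(a(93, 44) + 1073)*(A + ((-13287 + j) - 11649)) = (110 + 1073)*(11112 + ((-13287 + 22630) - 11649)) = 1183*(11112 + (9343 - 11649)) = 1183*(11112 - 2306) = 1183*8806 = 10417498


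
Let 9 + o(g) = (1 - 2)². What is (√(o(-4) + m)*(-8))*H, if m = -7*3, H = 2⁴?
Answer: -128*I*√29 ≈ -689.3*I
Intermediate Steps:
H = 16
o(g) = -8 (o(g) = -9 + (1 - 2)² = -9 + (-1)² = -9 + 1 = -8)
m = -21
(√(o(-4) + m)*(-8))*H = (√(-8 - 21)*(-8))*16 = (√(-29)*(-8))*16 = ((I*√29)*(-8))*16 = -8*I*√29*16 = -128*I*√29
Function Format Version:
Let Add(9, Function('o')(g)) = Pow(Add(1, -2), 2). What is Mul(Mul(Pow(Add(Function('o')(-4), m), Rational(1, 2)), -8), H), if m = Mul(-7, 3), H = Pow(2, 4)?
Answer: Mul(-128, I, Pow(29, Rational(1, 2))) ≈ Mul(-689.30, I)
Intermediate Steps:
H = 16
Function('o')(g) = -8 (Function('o')(g) = Add(-9, Pow(Add(1, -2), 2)) = Add(-9, Pow(-1, 2)) = Add(-9, 1) = -8)
m = -21
Mul(Mul(Pow(Add(Function('o')(-4), m), Rational(1, 2)), -8), H) = Mul(Mul(Pow(Add(-8, -21), Rational(1, 2)), -8), 16) = Mul(Mul(Pow(-29, Rational(1, 2)), -8), 16) = Mul(Mul(Mul(I, Pow(29, Rational(1, 2))), -8), 16) = Mul(Mul(-8, I, Pow(29, Rational(1, 2))), 16) = Mul(-128, I, Pow(29, Rational(1, 2)))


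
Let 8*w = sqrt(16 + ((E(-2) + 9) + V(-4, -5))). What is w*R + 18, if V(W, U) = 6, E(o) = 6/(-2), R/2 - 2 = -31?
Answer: 18 - 29*sqrt(7)/2 ≈ -20.363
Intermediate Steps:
R = -58 (R = 4 + 2*(-31) = 4 - 62 = -58)
E(o) = -3 (E(o) = 6*(-1/2) = -3)
w = sqrt(7)/4 (w = sqrt(16 + ((-3 + 9) + 6))/8 = sqrt(16 + (6 + 6))/8 = sqrt(16 + 12)/8 = sqrt(28)/8 = (2*sqrt(7))/8 = sqrt(7)/4 ≈ 0.66144)
w*R + 18 = (sqrt(7)/4)*(-58) + 18 = -29*sqrt(7)/2 + 18 = 18 - 29*sqrt(7)/2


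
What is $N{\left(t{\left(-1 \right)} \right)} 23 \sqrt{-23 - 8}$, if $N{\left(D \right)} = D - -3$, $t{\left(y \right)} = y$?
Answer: $46 i \sqrt{31} \approx 256.12 i$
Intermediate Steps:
$N{\left(D \right)} = 3 + D$ ($N{\left(D \right)} = D + 3 = 3 + D$)
$N{\left(t{\left(-1 \right)} \right)} 23 \sqrt{-23 - 8} = \left(3 - 1\right) 23 \sqrt{-23 - 8} = 2 \cdot 23 \sqrt{-31} = 46 i \sqrt{31}$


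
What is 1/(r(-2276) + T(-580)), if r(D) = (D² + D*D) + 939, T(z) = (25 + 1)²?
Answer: 1/10361967 ≈ 9.6507e-8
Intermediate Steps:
T(z) = 676 (T(z) = 26² = 676)
r(D) = 939 + 2*D² (r(D) = (D² + D²) + 939 = 2*D² + 939 = 939 + 2*D²)
1/(r(-2276) + T(-580)) = 1/((939 + 2*(-2276)²) + 676) = 1/((939 + 2*5180176) + 676) = 1/((939 + 10360352) + 676) = 1/(10361291 + 676) = 1/10361967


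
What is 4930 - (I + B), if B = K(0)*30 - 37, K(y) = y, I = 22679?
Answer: -17712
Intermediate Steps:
B = -37 (B = 0*30 - 37 = 0 - 37 = -37)
4930 - (I + B) = 4930 - (22679 - 37) = 4930 - 1*22642 = 4930 - 22642 = -17712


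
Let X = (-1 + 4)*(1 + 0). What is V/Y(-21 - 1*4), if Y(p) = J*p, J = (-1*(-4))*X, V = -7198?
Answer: 3599/150 ≈ 23.993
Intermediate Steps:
X = 3 (X = 3*1 = 3)
J = 12 (J = -1*(-4)*3 = 4*3 = 12)
Y(p) = 12*p
V/Y(-21 - 1*4) = -7198*1/(12*(-21 - 1*4)) = -7198*1/(12*(-21 - 4)) = -7198/(12*(-25)) = -7198/(-300) = -7198*(-1/300) = 3599/150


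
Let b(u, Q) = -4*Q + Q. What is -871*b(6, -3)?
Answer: -7839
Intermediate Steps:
b(u, Q) = -3*Q
-871*b(6, -3) = -(-2613)*(-3) = -871*9 = -7839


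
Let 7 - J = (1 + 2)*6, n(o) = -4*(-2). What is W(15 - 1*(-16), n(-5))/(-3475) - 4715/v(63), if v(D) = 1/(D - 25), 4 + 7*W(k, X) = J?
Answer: -871662047/4865 ≈ -1.7917e+5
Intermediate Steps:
n(o) = 8
J = -11 (J = 7 - (1 + 2)*6 = 7 - 3*6 = 7 - 1*18 = 7 - 18 = -11)
W(k, X) = -15/7 (W(k, X) = -4/7 + (⅐)*(-11) = -4/7 - 11/7 = -15/7)
v(D) = 1/(-25 + D)
W(15 - 1*(-16), n(-5))/(-3475) - 4715/v(63) = -15/7/(-3475) - 4715/(1/(-25 + 63)) = -15/7*(-1/3475) - 4715/(1/38) = 3/4865 - 4715/1/38 = 3/4865 - 4715*38 = 3/4865 - 179170 = -871662047/4865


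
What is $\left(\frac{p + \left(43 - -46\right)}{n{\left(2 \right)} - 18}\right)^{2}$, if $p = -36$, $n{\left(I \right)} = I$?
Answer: $\frac{2809}{256} \approx 10.973$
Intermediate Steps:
$\left(\frac{p + \left(43 - -46\right)}{n{\left(2 \right)} - 18}\right)^{2} = \left(\frac{-36 + \left(43 - -46\right)}{2 - 18}\right)^{2} = \left(\frac{-36 + \left(43 + 46\right)}{-16}\right)^{2} = \left(\left(-36 + 89\right) \left(- \frac{1}{16}\right)\right)^{2} = \left(53 \left(- \frac{1}{16}\right)\right)^{2} = \left(- \frac{53}{16}\right)^{2} = \frac{2809}{256}$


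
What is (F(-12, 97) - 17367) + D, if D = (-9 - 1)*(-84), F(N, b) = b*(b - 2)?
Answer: -7312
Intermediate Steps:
F(N, b) = b*(-2 + b)
D = 840 (D = -10*(-84) = 840)
(F(-12, 97) - 17367) + D = (97*(-2 + 97) - 17367) + 840 = (97*95 - 17367) + 840 = (9215 - 17367) + 840 = -8152 + 840 = -7312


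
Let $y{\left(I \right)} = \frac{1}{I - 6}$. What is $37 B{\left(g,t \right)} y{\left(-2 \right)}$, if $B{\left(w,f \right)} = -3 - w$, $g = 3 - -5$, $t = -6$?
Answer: $\frac{407}{8} \approx 50.875$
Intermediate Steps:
$g = 8$ ($g = 3 + 5 = 8$)
$y{\left(I \right)} = \frac{1}{-6 + I}$
$37 B{\left(g,t \right)} y{\left(-2 \right)} = \frac{37 \left(-3 - 8\right)}{-6 - 2} = \frac{37 \left(-3 - 8\right)}{-8} = 37 \left(-11\right) \left(- \frac{1}{8}\right) = \left(-407\right) \left(- \frac{1}{8}\right) = \frac{407}{8}$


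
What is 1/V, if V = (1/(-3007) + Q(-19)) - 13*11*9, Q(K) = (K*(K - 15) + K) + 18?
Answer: -3007/1930495 ≈ -0.0015576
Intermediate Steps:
Q(K) = 18 + K + K*(-15 + K) (Q(K) = (K*(-15 + K) + K) + 18 = (K + K*(-15 + K)) + 18 = 18 + K + K*(-15 + K))
V = -1930495/3007 (V = (1/(-3007) + (18 + (-19)² - 14*(-19))) - 13*11*9 = (-1/3007 + (18 + 361 + 266)) - 143*9 = (-1/3007 + 645) - 1287 = 1939514/3007 - 1287 = -1930495/3007 ≈ -642.00)
1/V = 1/(-1930495/3007) = -3007/1930495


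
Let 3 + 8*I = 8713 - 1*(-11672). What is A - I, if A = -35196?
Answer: -150975/4 ≈ -37744.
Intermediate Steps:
I = 10191/4 (I = -3/8 + (8713 - 1*(-11672))/8 = -3/8 + (8713 + 11672)/8 = -3/8 + (⅛)*20385 = -3/8 + 20385/8 = 10191/4 ≈ 2547.8)
A - I = -35196 - 1*10191/4 = -35196 - 10191/4 = -150975/4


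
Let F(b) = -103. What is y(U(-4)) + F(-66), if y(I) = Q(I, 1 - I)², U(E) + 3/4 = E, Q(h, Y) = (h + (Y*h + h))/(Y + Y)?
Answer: -3140247/33856 ≈ -92.753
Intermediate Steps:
Q(h, Y) = (2*h + Y*h)/(2*Y) (Q(h, Y) = (h + (h + Y*h))/((2*Y)) = (2*h + Y*h)*(1/(2*Y)) = (2*h + Y*h)/(2*Y))
U(E) = -¾ + E
y(I) = (I/2 + I/(1 - I))²
y(U(-4)) + F(-66) = (-¾ - 4)²*(-3 + (-¾ - 4))²/(4*(-1 + (-¾ - 4))²) - 103 = (-19/4)²*(-3 - 19/4)²/(4*(-1 - 19/4)²) - 103 = (¼)*(361/16)*(-31/4)²/(-23/4)² - 103 = (¼)*(361/16)*(16/529)*(961/16) - 103 = 346921/33856 - 103 = -3140247/33856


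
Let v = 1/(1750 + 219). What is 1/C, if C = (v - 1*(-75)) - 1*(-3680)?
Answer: 1969/7393596 ≈ 0.00026631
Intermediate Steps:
v = 1/1969 ≈ 0.00050787
C = 7393596/1969 (C = (1/1969 - 1*(-75)) - 1*(-3680) = (1/1969 + 75) + 3680 = 147676/1969 + 3680 = 7393596/1969 ≈ 3755.0)
1/C = 1/(7393596/1969) = 1969/7393596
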